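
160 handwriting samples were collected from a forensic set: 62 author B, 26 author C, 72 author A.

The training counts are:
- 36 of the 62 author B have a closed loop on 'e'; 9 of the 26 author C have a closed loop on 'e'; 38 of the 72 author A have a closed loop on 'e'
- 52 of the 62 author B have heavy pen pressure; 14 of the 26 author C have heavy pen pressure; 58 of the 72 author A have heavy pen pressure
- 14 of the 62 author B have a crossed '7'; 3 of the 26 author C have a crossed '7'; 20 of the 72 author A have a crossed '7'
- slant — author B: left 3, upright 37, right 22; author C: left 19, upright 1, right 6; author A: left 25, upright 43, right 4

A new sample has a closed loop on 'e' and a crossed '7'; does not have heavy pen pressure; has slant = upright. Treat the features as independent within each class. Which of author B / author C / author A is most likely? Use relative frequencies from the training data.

author A

author B: (62/160) × (36/62) × (10/62) × (14/62) × (37/62) ≈ 0.00489032
author C: (26/160) × (9/26) × (12/26) × (3/26) × (1/26) ≈ 0.000115214
author A: (72/160) × (38/72) × (14/72) × (20/72) × (43/72) ≈ 0.00766113
Highest score → author A.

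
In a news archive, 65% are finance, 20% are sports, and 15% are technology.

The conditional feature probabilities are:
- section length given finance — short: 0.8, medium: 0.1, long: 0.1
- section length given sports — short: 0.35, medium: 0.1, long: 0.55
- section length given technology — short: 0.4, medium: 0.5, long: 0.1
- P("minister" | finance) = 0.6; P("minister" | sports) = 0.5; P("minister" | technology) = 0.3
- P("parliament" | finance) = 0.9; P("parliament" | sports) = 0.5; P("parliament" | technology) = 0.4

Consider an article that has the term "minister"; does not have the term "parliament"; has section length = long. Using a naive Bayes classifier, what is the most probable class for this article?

finance: 0.65 × 0.1 × 0.6 × (1−0.9) = 0.0039
sports: 0.2 × 0.55 × 0.5 × (1−0.5) = 0.0275
technology: 0.15 × 0.1 × 0.3 × (1−0.4) = 0.0027
Highest score → sports.

sports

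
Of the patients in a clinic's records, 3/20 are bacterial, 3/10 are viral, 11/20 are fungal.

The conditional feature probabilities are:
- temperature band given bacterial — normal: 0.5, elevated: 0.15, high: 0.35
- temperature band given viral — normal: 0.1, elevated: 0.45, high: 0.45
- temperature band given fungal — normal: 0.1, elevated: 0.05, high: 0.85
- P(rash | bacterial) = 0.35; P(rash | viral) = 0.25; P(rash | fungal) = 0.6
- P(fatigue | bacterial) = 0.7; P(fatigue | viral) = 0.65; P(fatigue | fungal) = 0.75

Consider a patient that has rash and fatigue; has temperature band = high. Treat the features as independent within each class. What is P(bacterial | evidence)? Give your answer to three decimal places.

0.052

bacterial: 0.15 × 0.35 × 0.35 × 0.7 = 0.0128625
viral: 0.3 × 0.45 × 0.25 × 0.65 = 0.0219375
fungal: 0.55 × 0.85 × 0.6 × 0.75 = 0.210375
P(bacterial | x) = 0.0128625 / 0.245175 ≈ 0.052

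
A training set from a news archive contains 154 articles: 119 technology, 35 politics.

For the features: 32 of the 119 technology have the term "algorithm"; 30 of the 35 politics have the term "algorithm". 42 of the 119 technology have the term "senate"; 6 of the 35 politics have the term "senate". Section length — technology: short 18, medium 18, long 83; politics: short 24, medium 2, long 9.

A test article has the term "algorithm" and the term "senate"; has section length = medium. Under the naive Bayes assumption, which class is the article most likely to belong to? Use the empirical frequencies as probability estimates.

technology: (119/154) × (32/119) × (42/119) × (18/119) ≈ 0.0110932
politics: (35/154) × (30/35) × (6/35) × (2/35) ≈ 0.0019083
Highest score → technology.

technology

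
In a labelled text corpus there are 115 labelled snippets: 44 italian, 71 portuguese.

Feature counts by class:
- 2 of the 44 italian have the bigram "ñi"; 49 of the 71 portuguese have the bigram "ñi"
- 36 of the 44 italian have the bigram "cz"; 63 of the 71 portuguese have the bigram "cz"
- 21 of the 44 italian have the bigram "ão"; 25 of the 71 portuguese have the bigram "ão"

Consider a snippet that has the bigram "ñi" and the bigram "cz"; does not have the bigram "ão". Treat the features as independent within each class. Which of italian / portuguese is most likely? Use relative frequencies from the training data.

portuguese

italian: (44/115) × (2/44) × (36/44) × (23/44) ≈ 0.00743802
portuguese: (71/115) × (49/71) × (63/71) × (46/71) ≈ 0.244951
Highest score → portuguese.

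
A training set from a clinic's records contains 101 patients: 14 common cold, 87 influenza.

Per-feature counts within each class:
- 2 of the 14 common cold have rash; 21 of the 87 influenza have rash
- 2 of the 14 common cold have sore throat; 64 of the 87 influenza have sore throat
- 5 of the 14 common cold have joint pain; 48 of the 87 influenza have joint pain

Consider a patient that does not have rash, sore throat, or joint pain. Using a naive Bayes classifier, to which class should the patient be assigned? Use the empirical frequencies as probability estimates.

common cold: (14/101) × (12/14) × (12/14) × (9/14) ≈ 0.0654678
influenza: (87/101) × (66/87) × (23/87) × (39/87) ≈ 0.077442
Highest score → influenza.

influenza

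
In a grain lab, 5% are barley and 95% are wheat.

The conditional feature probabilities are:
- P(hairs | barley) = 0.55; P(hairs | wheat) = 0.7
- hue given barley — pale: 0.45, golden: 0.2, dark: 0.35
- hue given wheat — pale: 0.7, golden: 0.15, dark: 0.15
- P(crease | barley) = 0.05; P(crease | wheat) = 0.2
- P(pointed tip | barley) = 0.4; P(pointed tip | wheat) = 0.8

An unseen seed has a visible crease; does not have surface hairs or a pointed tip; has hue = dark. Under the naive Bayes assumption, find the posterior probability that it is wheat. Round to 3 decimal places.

0.879

barley: 0.05 × (1−0.55) × 0.35 × 0.05 × (1−0.4) = 0.00023625
wheat: 0.95 × (1−0.7) × 0.15 × 0.2 × (1−0.8) = 0.00171
P(wheat | x) = 0.00171 / 0.00194625 ≈ 0.879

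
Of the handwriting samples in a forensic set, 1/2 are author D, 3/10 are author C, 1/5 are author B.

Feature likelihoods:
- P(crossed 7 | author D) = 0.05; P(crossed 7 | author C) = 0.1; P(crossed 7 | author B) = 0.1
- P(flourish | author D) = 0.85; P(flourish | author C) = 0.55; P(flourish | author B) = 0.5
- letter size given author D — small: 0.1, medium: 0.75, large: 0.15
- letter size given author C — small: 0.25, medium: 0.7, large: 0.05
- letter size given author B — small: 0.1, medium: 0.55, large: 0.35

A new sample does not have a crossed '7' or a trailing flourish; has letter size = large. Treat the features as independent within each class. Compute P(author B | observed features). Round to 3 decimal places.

0.653

author D: 0.5 × (1−0.05) × (1−0.85) × 0.15 = 0.0106875
author C: 0.3 × (1−0.1) × (1−0.55) × 0.05 = 0.006075
author B: 0.2 × (1−0.1) × (1−0.5) × 0.35 = 0.0315
P(author B | x) = 0.0315 / 0.0482625 ≈ 0.653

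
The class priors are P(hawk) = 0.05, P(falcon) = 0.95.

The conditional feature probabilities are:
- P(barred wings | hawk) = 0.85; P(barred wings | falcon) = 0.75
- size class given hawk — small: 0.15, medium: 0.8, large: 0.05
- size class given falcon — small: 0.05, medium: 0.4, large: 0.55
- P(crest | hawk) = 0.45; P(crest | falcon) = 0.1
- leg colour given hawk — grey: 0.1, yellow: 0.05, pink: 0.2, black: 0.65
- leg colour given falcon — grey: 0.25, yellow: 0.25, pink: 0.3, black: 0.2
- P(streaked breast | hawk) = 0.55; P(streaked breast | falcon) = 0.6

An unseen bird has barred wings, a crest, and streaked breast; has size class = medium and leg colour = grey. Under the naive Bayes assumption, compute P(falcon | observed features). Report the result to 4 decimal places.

hawk: 0.05 × 0.85 × 0.8 × 0.45 × 0.1 × 0.55 = 0.0008415
falcon: 0.95 × 0.75 × 0.4 × 0.1 × 0.25 × 0.6 = 0.004275
P(falcon | x) = 0.004275 / 0.0051165 ≈ 0.8355

0.8355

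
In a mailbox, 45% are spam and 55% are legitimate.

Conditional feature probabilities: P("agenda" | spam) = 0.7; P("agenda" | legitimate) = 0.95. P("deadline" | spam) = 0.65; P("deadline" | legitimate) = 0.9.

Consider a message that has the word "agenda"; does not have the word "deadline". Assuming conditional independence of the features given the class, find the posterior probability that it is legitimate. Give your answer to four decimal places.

0.3215

spam: 0.45 × 0.7 × (1−0.65) = 0.11025
legitimate: 0.55 × 0.95 × (1−0.9) = 0.05225
P(legitimate | x) = 0.05225 / 0.1625 ≈ 0.3215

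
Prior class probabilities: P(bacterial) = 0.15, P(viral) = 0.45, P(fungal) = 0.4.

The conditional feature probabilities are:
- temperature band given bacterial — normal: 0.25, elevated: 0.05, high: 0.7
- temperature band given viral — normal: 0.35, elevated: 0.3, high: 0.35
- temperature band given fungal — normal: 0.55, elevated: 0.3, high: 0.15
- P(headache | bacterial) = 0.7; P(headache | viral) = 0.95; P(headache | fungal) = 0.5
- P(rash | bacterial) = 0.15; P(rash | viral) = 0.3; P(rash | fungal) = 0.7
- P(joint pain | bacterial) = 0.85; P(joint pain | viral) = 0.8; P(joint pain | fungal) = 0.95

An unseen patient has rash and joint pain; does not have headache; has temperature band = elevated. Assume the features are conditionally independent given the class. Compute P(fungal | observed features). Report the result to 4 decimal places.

0.9544

bacterial: 0.15 × 0.05 × (1−0.7) × 0.15 × 0.85 = 0.000286875
viral: 0.45 × 0.3 × (1−0.95) × 0.3 × 0.8 = 0.00162
fungal: 0.4 × 0.3 × (1−0.5) × 0.7 × 0.95 = 0.0399
P(fungal | x) = 0.0399 / 0.041806875 ≈ 0.9544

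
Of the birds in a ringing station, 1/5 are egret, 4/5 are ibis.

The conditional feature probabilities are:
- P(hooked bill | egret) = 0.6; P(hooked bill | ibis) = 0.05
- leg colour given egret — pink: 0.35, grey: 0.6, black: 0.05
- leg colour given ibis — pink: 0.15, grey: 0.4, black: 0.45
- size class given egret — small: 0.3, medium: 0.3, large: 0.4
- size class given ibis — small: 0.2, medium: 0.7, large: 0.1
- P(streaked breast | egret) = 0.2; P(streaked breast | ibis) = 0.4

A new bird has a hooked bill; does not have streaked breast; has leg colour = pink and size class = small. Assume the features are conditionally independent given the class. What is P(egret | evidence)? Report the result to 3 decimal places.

0.933

egret: 0.2 × 0.6 × 0.35 × 0.3 × (1−0.2) = 0.01008
ibis: 0.8 × 0.05 × 0.15 × 0.2 × (1−0.4) = 0.00072
P(egret | x) = 0.01008 / 0.0108 ≈ 0.933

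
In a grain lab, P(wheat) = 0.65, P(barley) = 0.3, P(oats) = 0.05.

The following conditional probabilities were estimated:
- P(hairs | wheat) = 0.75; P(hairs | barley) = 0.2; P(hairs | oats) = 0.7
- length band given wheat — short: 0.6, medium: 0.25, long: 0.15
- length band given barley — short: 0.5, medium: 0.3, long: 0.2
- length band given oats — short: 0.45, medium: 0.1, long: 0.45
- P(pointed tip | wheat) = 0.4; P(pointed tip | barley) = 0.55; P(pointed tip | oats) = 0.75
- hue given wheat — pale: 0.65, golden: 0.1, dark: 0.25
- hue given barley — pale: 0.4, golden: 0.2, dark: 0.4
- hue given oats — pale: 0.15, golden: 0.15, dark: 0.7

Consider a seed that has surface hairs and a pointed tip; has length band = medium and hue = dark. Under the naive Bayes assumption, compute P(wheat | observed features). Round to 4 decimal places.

0.6776

wheat: 0.65 × 0.75 × 0.25 × 0.4 × 0.25 = 0.0121875
barley: 0.3 × 0.2 × 0.3 × 0.55 × 0.4 = 0.00396
oats: 0.05 × 0.7 × 0.1 × 0.75 × 0.7 = 0.0018375
P(wheat | x) = 0.0121875 / 0.017985 ≈ 0.6776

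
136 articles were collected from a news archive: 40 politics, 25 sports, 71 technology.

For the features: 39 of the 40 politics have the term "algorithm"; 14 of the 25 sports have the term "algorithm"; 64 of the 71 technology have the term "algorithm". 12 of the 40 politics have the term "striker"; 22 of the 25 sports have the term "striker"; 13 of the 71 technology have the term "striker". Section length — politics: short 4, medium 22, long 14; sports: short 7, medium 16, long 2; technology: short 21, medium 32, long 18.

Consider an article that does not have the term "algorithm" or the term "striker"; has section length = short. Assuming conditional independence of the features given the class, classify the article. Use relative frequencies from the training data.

politics: (40/136) × (1/40) × (28/40) × (4/40) ≈ 0.000514706
sports: (25/136) × (11/25) × (3/25) × (7/25) ≈ 0.00271765
technology: (71/136) × (7/71) × (58/71) × (21/71) ≈ 0.0124363
Highest score → technology.

technology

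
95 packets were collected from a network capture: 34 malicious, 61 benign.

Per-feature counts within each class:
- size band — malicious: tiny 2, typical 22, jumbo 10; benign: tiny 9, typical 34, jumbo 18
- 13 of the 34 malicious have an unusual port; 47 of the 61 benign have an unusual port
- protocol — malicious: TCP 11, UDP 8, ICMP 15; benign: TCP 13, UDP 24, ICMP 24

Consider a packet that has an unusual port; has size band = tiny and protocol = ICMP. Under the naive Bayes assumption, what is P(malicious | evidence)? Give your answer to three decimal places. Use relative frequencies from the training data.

0.110

malicious: (34/95) × (2/34) × (13/34) × (15/34) ≈ 0.00355127
benign: (61/95) × (9/61) × (47/61) × (24/61) ≈ 0.0287189
P(malicious | x) = 0.00355127 / 0.03227017 ≈ 0.110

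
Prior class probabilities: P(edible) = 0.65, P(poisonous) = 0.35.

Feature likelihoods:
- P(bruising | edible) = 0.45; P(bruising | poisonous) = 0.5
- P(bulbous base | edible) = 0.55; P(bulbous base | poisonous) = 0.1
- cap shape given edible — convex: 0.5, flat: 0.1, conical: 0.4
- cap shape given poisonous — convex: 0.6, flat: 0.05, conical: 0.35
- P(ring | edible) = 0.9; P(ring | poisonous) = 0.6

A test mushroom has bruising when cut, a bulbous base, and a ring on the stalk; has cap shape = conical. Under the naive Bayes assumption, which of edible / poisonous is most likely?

edible

edible: 0.65 × 0.45 × 0.55 × 0.4 × 0.9 = 0.057915
poisonous: 0.35 × 0.5 × 0.1 × 0.35 × 0.6 = 0.003675
Highest score → edible.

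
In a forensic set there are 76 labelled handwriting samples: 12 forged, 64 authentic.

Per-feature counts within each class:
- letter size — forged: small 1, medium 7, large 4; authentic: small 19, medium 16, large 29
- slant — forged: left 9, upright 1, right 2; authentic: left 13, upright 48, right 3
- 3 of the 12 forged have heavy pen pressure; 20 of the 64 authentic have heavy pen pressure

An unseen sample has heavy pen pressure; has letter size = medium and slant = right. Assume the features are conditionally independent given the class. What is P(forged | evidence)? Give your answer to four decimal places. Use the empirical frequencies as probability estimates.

0.5545

forged: (12/76) × (7/12) × (2/12) × (3/12) ≈ 0.00383772
authentic: (64/76) × (16/64) × (3/64) × (20/64) ≈ 0.00308388
P(forged | x) = 0.00383772 / 0.0069216 ≈ 0.5545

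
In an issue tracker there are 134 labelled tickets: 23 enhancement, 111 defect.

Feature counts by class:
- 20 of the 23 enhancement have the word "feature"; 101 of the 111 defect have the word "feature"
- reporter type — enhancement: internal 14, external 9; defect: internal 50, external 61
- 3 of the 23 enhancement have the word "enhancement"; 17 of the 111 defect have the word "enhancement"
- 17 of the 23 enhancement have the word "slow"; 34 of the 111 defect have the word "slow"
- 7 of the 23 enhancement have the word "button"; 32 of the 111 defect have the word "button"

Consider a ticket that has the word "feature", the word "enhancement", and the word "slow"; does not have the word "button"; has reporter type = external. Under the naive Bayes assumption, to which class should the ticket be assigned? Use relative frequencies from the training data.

defect

enhancement: (23/134) × (20/23) × (9/23) × (3/23) × (17/23) × (16/23) ≈ 0.00391694
defect: (111/134) × (101/111) × (61/111) × (17/111) × (34/111) × (79/111) ≈ 0.0138296
Highest score → defect.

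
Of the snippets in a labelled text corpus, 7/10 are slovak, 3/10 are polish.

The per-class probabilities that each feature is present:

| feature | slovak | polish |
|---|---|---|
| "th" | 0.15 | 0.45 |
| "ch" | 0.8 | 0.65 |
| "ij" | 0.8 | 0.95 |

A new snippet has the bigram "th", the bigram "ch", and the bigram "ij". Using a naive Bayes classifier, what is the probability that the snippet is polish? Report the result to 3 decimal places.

slovak: 0.7 × 0.15 × 0.8 × 0.8 = 0.0672
polish: 0.3 × 0.45 × 0.65 × 0.95 = 0.0833625
P(polish | x) = 0.0833625 / 0.1505625 ≈ 0.554

0.554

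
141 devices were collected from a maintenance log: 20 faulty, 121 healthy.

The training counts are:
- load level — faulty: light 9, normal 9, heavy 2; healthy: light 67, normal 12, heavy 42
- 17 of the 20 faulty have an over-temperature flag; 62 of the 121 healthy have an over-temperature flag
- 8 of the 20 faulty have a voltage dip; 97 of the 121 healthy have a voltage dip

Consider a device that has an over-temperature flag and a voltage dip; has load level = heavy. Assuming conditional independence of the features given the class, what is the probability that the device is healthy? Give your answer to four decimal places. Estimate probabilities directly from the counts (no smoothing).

faulty: (20/141) × (2/20) × (17/20) × (8/20) ≈ 0.0048227
healthy: (121/141) × (42/121) × (62/121) × (97/121) ≈ 0.122355
P(healthy | x) = 0.122355 / 0.1271777 ≈ 0.9621

0.9621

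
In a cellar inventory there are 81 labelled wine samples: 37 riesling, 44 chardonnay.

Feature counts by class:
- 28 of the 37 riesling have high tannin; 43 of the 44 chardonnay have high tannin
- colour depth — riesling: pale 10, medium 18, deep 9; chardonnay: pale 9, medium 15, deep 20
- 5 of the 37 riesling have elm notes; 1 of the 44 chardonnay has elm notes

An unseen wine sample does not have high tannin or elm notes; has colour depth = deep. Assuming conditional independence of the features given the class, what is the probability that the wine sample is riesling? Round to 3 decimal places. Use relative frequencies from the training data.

riesling: (37/81) × (9/37) × (9/37) × (32/37) ≈ 0.0233747
chardonnay: (44/81) × (1/44) × (20/44) × (43/44) ≈ 0.00548413
P(riesling | x) = 0.0233747 / 0.02885883 ≈ 0.810

0.810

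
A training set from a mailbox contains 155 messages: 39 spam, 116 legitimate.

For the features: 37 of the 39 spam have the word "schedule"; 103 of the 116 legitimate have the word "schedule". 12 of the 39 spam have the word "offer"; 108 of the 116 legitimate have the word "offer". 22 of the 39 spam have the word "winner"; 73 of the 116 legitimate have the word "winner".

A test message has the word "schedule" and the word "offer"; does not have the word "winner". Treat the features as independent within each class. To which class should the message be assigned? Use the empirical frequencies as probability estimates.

legitimate

spam: (39/155) × (37/39) × (12/39) × (17/39) ≈ 0.0320163
legitimate: (116/155) × (103/116) × (108/116) × (43/116) ≈ 0.229341
Highest score → legitimate.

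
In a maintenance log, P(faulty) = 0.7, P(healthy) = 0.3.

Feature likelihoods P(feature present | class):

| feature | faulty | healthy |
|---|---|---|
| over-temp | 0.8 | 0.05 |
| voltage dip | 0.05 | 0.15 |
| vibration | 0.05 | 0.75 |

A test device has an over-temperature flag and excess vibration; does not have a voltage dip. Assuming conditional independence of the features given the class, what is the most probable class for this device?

faulty: 0.7 × 0.8 × (1−0.05) × 0.05 = 0.0266
healthy: 0.3 × 0.05 × (1−0.15) × 0.75 = 0.0095625
Highest score → faulty.

faulty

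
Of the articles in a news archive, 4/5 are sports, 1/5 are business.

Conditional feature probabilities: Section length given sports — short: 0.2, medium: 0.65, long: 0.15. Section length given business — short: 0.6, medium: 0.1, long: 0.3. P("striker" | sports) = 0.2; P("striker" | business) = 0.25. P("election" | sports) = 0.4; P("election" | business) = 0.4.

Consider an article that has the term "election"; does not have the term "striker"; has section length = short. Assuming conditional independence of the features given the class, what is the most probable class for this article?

sports: 0.8 × 0.2 × (1−0.2) × 0.4 = 0.0512
business: 0.2 × 0.6 × (1−0.25) × 0.4 = 0.036
Highest score → sports.

sports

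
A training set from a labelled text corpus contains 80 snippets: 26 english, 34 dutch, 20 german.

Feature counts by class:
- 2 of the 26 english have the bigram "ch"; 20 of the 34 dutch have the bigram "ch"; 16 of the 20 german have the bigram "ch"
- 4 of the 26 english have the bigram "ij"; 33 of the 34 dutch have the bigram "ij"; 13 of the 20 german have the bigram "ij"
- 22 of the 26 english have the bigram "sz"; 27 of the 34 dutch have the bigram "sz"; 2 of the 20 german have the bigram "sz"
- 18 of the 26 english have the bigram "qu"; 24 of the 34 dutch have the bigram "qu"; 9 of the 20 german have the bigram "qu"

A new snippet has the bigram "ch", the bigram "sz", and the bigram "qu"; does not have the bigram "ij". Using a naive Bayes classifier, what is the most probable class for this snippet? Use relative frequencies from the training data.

english

english: (26/80) × (2/26) × (22/26) × (22/26) × (18/26) ≈ 0.0123919
dutch: (34/80) × (20/34) × (1/34) × (27/34) × (24/34) ≈ 0.00412172
german: (20/80) × (16/20) × (7/20) × (2/20) × (9/20) = 0.00315
Highest score → english.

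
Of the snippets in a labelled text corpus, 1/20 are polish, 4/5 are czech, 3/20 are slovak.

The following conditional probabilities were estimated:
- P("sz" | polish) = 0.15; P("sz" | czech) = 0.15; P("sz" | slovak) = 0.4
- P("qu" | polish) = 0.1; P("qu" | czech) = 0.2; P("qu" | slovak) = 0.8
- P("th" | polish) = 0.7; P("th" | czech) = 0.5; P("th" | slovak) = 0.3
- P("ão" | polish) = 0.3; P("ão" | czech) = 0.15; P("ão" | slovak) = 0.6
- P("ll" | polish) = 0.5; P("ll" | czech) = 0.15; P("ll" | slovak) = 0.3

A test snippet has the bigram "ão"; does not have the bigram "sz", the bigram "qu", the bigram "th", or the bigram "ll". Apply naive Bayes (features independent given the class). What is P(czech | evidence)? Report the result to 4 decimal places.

0.8318

polish: 0.05 × (1−0.15) × (1−0.1) × (1−0.7) × 0.3 × (1−0.5) = 0.00172125
czech: 0.8 × (1−0.15) × (1−0.2) × (1−0.5) × 0.15 × (1−0.15) = 0.03468
slovak: 0.15 × (1−0.4) × (1−0.8) × (1−0.3) × 0.6 × (1−0.3) = 0.005292
P(czech | x) = 0.03468 / 0.04169325 ≈ 0.8318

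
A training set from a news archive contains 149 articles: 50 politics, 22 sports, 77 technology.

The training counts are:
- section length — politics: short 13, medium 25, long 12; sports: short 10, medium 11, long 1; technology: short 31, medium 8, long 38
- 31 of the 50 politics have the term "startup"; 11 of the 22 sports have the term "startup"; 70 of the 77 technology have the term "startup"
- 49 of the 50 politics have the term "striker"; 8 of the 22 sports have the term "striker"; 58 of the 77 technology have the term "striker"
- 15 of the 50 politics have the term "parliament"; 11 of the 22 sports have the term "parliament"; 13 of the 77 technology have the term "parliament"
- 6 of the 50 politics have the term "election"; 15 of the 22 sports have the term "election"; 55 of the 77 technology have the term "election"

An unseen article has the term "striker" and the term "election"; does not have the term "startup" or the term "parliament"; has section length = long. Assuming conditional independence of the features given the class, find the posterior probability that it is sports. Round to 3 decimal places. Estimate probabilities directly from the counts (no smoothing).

politics: (50/149) × (12/50) × (19/50) × (49/50) × (35/50) × (6/50) ≈ 0.00251932
sports: (22/149) × (1/22) × (11/22) × (8/22) × (11/22) × (15/22) ≈ 0.000415996
technology: (77/149) × (38/77) × (7/77) × (58/77) × (64/77) × (55/77) ≈ 0.0103682
P(sports | x) = 0.000415996 / 0.013303516 ≈ 0.031

0.031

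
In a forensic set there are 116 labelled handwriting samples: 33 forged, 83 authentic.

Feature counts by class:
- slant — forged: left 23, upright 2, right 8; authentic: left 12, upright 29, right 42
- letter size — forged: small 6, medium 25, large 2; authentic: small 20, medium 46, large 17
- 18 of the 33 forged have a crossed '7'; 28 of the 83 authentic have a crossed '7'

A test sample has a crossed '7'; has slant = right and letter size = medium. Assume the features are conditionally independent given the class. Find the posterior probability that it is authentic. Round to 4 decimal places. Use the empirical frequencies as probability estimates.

0.7037

forged: (33/116) × (8/33) × (25/33) × (18/33) ≈ 0.0284981
authentic: (83/116) × (42/83) × (46/83) × (28/83) ≈ 0.0676941
P(authentic | x) = 0.0676941 / 0.0961922 ≈ 0.7037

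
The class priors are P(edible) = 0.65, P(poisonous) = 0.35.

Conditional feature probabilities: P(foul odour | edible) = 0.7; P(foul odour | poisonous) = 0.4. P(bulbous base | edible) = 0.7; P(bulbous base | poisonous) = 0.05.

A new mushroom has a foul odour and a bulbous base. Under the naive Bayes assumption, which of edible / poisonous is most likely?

edible

edible: 0.65 × 0.7 × 0.7 = 0.3185
poisonous: 0.35 × 0.4 × 0.05 = 0.007
Highest score → edible.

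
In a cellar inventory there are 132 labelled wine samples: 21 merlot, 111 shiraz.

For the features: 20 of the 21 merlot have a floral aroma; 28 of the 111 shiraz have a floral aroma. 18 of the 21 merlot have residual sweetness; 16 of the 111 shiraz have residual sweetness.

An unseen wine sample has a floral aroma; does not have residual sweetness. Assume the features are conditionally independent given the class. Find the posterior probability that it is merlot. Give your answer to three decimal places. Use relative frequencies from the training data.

merlot: (21/132) × (20/21) × (3/21) ≈ 0.021645
shiraz: (111/132) × (28/111) × (95/111) ≈ 0.181545
P(merlot | x) = 0.021645 / 0.20319 ≈ 0.107

0.107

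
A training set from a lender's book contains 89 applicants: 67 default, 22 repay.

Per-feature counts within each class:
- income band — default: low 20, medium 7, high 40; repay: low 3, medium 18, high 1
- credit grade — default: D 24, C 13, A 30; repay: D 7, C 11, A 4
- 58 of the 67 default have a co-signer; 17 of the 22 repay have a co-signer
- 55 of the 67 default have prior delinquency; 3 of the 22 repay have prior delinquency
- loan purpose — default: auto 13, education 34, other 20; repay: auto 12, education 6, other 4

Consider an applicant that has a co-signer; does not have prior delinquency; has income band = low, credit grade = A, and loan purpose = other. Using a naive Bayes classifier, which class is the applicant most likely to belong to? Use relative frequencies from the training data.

default: (67/89) × (20/67) × (30/67) × (58/67) × (12/67) × (20/67) ≈ 0.00465695
repay: (22/89) × (3/22) × (4/22) × (17/22) × (19/22) × (4/22) ≈ 0.00074364
Highest score → default.

default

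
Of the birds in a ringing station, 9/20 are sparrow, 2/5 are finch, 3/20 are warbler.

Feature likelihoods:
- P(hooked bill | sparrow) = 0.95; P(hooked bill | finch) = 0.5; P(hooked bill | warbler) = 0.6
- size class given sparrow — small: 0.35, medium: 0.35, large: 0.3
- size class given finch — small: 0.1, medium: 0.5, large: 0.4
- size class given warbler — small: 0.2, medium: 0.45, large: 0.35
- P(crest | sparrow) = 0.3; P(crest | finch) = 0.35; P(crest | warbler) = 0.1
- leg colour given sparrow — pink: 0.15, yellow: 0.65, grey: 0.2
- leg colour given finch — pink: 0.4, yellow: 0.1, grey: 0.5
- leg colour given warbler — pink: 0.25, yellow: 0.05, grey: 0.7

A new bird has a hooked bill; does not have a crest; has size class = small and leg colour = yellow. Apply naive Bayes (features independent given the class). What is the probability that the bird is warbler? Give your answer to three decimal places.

0.012

sparrow: 0.45 × 0.95 × 0.35 × (1−0.3) × 0.65 = 0.068079375
finch: 0.4 × 0.5 × 0.1 × (1−0.35) × 0.1 = 0.0013
warbler: 0.15 × 0.6 × 0.2 × (1−0.1) × 0.05 = 0.00081
P(warbler | x) = 0.00081 / 0.070189375 ≈ 0.012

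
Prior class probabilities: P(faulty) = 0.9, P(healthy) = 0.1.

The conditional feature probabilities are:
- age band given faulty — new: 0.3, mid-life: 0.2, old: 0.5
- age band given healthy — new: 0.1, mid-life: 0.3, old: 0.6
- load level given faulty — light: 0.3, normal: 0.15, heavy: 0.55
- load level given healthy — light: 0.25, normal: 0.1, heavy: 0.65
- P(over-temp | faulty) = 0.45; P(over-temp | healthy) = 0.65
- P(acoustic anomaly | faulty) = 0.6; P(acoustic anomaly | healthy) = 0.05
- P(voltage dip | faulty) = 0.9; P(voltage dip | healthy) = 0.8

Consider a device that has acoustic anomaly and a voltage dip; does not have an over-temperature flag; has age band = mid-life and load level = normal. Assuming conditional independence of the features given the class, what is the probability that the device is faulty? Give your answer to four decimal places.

0.9948

faulty: 0.9 × 0.2 × 0.15 × (1−0.45) × 0.6 × 0.9 = 0.008019
healthy: 0.1 × 0.3 × 0.1 × (1−0.65) × 0.05 × 0.8 = 0.000042
P(faulty | x) = 0.008019 / 0.008061 ≈ 0.9948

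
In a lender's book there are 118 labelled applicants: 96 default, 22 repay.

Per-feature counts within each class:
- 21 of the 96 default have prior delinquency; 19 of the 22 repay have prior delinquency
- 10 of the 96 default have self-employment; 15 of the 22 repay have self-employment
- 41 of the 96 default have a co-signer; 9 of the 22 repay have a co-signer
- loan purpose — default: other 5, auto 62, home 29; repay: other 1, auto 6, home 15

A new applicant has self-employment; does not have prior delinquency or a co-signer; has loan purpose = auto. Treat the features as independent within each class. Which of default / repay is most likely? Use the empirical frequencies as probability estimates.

default

default: (96/118) × (75/96) × (10/96) × (55/96) × (62/96) ≈ 0.0244974
repay: (22/118) × (3/22) × (15/22) × (13/22) × (6/22) ≈ 0.00279355
Highest score → default.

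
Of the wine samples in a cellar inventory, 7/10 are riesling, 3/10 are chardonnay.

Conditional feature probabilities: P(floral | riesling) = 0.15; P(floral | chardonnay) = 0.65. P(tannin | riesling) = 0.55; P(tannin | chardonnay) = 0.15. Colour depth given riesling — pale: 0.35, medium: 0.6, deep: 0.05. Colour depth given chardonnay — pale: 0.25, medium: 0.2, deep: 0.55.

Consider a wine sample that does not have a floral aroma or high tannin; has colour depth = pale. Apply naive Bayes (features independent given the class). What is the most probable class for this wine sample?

riesling

riesling: 0.7 × (1−0.15) × (1−0.55) × 0.35 = 0.0937125
chardonnay: 0.3 × (1−0.65) × (1−0.15) × 0.25 = 0.0223125
Highest score → riesling.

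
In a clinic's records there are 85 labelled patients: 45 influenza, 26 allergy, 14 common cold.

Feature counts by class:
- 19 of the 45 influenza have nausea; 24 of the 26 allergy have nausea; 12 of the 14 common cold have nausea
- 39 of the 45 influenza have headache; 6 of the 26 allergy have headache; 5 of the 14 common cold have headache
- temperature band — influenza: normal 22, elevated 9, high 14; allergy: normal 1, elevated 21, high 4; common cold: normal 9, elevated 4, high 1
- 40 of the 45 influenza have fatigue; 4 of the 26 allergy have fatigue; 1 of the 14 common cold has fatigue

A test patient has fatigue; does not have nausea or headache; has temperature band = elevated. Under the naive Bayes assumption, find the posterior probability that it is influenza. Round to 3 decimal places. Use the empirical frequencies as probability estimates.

0.739

influenza: (45/85) × (26/45) × (6/45) × (9/45) × (40/45) ≈ 0.00725054
allergy: (26/85) × (2/26) × (20/26) × (21/26) × (4/26) ≈ 0.00224906
common cold: (14/85) × (2/14) × (9/14) × (4/14) × (1/14) ≈ 0.000308695
P(influenza | x) = 0.00725054 / 0.009808295 ≈ 0.739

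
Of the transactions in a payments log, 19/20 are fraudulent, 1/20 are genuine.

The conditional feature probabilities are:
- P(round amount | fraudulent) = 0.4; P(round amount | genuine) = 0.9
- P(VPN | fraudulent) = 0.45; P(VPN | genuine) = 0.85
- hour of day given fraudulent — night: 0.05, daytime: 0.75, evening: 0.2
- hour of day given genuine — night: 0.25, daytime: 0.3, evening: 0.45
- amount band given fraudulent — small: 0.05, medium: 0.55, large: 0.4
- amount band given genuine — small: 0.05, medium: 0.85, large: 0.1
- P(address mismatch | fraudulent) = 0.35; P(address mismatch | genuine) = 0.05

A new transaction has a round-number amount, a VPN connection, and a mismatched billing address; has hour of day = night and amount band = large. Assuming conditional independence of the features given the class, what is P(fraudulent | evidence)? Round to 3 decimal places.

0.962

fraudulent: 0.95 × 0.4 × 0.45 × 0.05 × 0.4 × 0.35 = 0.001197
genuine: 0.05 × 0.9 × 0.85 × 0.25 × 0.1 × 0.05 = 0.0000478125
P(fraudulent | x) = 0.001197 / 0.0012448125 ≈ 0.962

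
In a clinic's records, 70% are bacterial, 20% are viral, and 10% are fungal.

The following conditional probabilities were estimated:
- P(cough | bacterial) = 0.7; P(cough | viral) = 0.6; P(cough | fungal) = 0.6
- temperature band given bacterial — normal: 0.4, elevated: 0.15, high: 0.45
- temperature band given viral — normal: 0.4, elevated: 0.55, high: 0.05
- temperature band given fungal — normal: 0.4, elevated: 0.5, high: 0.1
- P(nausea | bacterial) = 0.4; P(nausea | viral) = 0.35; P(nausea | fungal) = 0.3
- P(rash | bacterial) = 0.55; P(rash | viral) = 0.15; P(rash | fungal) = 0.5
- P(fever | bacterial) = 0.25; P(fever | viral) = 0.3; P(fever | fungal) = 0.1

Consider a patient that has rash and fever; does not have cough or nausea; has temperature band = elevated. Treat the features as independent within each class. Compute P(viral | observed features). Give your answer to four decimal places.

bacterial: 0.7 × (1−0.7) × 0.15 × (1−0.4) × 0.55 × 0.25 = 0.00259875
viral: 0.2 × (1−0.6) × 0.55 × (1−0.35) × 0.15 × 0.3 = 0.001287
fungal: 0.1 × (1−0.6) × 0.5 × (1−0.3) × 0.5 × 0.1 = 0.0007
P(viral | x) = 0.001287 / 0.00458575 ≈ 0.2807

0.2807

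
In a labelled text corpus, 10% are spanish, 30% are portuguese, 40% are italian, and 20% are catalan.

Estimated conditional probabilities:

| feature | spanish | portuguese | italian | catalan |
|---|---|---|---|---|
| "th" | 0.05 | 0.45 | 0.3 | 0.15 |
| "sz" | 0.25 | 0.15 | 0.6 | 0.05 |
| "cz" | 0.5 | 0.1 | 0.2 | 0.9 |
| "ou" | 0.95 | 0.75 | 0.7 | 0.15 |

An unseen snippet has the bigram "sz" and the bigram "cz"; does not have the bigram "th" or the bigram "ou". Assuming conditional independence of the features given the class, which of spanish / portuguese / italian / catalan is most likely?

italian

spanish: 0.1 × (1−0.05) × 0.25 × 0.5 × (1−0.95) = 0.00059375
portuguese: 0.3 × (1−0.45) × 0.15 × 0.1 × (1−0.75) = 0.00061875
italian: 0.4 × (1−0.3) × 0.6 × 0.2 × (1−0.7) = 0.01008
catalan: 0.2 × (1−0.15) × 0.05 × 0.9 × (1−0.15) = 0.0065025
Highest score → italian.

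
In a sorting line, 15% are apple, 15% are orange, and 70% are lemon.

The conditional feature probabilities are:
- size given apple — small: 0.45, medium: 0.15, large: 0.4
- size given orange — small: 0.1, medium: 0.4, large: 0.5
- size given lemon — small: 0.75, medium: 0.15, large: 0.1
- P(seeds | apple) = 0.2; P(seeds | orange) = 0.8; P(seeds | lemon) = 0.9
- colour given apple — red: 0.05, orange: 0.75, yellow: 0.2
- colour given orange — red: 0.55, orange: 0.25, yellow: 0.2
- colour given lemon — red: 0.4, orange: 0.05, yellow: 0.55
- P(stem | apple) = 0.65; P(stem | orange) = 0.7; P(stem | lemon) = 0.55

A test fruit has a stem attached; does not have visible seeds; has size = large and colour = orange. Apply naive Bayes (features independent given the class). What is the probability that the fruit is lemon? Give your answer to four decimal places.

apple: 0.15 × 0.4 × (1−0.2) × 0.75 × 0.65 = 0.0234
orange: 0.15 × 0.5 × (1−0.8) × 0.25 × 0.7 = 0.002625
lemon: 0.7 × 0.1 × (1−0.9) × 0.05 × 0.55 = 0.0001925
P(lemon | x) = 0.0001925 / 0.0262175 ≈ 0.0073

0.0073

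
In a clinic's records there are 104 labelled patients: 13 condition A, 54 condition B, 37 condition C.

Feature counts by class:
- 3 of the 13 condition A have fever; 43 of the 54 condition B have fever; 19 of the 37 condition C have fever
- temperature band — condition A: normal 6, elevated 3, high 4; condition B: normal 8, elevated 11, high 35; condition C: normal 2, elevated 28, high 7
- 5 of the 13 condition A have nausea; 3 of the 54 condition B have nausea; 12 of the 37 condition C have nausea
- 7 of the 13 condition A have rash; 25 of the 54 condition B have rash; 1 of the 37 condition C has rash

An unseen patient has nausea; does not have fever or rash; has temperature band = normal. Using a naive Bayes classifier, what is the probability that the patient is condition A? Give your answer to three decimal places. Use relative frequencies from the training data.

0.697

condition A: (13/104) × (10/13) × (6/13) × (5/13) × (6/13) ≈ 0.00787788
condition B: (54/104) × (11/54) × (8/54) × (3/54) × (29/54) ≈ 0.000467506
condition C: (37/104) × (18/37) × (2/37) × (12/37) × (36/37) ≈ 0.00295221
P(condition A | x) = 0.00787788 / 0.011297596 ≈ 0.697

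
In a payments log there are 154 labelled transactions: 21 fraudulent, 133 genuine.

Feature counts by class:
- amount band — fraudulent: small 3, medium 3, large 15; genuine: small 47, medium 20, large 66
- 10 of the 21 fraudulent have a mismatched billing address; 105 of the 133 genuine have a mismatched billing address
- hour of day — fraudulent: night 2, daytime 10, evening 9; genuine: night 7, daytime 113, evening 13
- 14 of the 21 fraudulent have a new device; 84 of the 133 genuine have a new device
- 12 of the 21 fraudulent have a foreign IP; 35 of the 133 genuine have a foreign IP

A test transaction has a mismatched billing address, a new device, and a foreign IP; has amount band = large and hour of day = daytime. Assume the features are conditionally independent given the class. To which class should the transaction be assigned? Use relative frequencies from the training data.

fraudulent: (21/154) × (15/21) × (10/21) × (10/21) × (14/21) × (12/21) ≈ 0.008414
genuine: (133/154) × (66/133) × (105/133) × (113/133) × (84/133) × (35/133) ≈ 0.0477784
Highest score → genuine.

genuine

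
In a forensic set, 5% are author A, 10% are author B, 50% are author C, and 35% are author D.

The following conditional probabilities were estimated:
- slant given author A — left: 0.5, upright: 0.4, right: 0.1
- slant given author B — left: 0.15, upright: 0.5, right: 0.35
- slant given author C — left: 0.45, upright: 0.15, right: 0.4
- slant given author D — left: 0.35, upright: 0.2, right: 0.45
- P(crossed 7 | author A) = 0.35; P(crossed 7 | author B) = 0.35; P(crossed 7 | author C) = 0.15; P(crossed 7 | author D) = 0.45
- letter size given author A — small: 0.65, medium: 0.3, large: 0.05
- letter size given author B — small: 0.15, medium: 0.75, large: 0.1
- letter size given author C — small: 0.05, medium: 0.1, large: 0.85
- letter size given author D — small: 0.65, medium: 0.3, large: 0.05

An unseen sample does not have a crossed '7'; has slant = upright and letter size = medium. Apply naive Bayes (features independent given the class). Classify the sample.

author B

author A: 0.05 × 0.4 × (1−0.35) × 0.3 = 0.0039
author B: 0.1 × 0.5 × (1−0.35) × 0.75 = 0.024375
author C: 0.5 × 0.15 × (1−0.15) × 0.1 = 0.006375
author D: 0.35 × 0.2 × (1−0.45) × 0.3 = 0.01155
Highest score → author B.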